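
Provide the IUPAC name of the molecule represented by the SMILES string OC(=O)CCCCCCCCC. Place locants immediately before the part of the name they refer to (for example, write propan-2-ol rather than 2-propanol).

The longest carbon chain that includes the –COOH group has 10 carbons, so the parent hydride is decane.
A carboxylic acid (terminal –COOH) is the principal characteristic group, giving the suffix -oic acid.
Choose the numbering such that the carboxylic acid carbon is C-1 by definition.
Assembling the pieces gives decanoic acid.

decanoic acid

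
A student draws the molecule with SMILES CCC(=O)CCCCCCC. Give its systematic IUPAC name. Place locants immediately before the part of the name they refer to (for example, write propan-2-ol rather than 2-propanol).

The longest carbon chain that includes the carbonyl has 10 carbons, so the parent hydride is decane.
A ketone (C=O on an internal carbon) is the principal characteristic group, giving the suffix -one.
Number the chain so that numbering from this end puts the carbonyl group at C-3 rather than C-8.
That gives the carbonyl at C-3.
Putting it together: decan-3-one.

decan-3-one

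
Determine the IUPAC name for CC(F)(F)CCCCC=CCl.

1-chloro-7,7-difluorooct-1-ene

The longest carbon chain that includes the multiple bond has 8 carbons, so the parent hydride is octane.
The chain contains a C=C double bond, so the unsaturation ending is -ene.
Choose the numbering such that numbering from this end puts the double bond at C-1 rather than C-7.
That gives the double bond between C-1 and C-2; a chloro group at C-1; two fluoro groups at C-7.
Prefixes are listed alphabetically: chloro, fluoro.
Putting it together: 1-chloro-7,7-difluorooct-1-ene.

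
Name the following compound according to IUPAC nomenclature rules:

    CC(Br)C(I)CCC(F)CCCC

2-bromo-6-fluoro-3-iododecane

The longest carbon chain is 10 atoms: the parent is decane.
Number the chain so that the substituent locant set {2,3,6} is lower than {5,8,9} at the first point of difference.
With this numbering: a bromo group at C-2; a fluoro group at C-6; an iodo group at C-3.
The substituents are ordered alphabetically, ignoring any di-/tri- multipliers.
Assembling the pieces gives 2-bromo-6-fluoro-3-iododecane.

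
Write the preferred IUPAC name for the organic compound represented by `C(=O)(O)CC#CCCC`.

The longest carbon chain that includes the –COOH group and the multiple bond has 7 carbons, so the parent hydride is heptane.
The principal characteristic group is a carboxylic acid (terminal –COOH), named with the suffix -oic acid.
There is one C≡C triple bond, indicated by the ending -yne.
Choose the numbering such that the carboxylic acid carbon is C-1 by definition.
That gives the triple bond between C-3 and C-4.
The name is hept-3-ynoic acid.

hept-3-ynoic acid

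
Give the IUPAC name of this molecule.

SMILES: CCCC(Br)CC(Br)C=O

The longest chain bearing the –CHO group is 7 carbons long (heptane).
The principal characteristic group is an aldehyde (terminal –CHO), named with the suffix -al.
The numbering direction is chosen so that the aldehyde carbon is C-1 by definition.
That gives bromo groups at C-2 and C-4.
The name is 2,4-dibromoheptanal.

2,4-dibromoheptanal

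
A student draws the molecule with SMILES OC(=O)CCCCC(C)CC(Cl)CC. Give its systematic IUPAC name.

8-chloro-6-methyldecanoic acid

Counting along the main chain through the –COOH group gives 10 carbons: the parent is decane.
The principal characteristic group is a carboxylic acid (terminal –COOH), named with the suffix -oic acid.
Number the chain so that the carboxylic acid carbon is C-1 by definition.
That gives a chloro group at C-8; a methyl group at C-6.
Substituent prefixes are cited in alphabetical order (multiplying prefixes like di-/tri- are ignored for ordering).
The name is 8-chloro-6-methyldecanoic acid.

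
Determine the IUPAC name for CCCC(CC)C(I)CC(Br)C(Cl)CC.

The parent chain contains 10 carbons (decane).
Choose the numbering such that the substituent locant set {3,4,6,7} is lower than {4,5,7,8} at the first point of difference.
With this numbering: a bromo group at C-4; a chloro group at C-3; an ethyl group at C-7; an iodo group at C-6.
The substituents are ordered alphabetically, ignoring any di-/tri- multipliers.
The name is 4-bromo-3-chloro-7-ethyl-6-iododecane.

4-bromo-3-chloro-7-ethyl-6-iododecane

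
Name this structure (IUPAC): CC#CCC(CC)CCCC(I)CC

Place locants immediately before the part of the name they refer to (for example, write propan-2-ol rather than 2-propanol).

5-ethyl-9-iodoundec-2-yne

The longest chain bearing the multiple bond is 11 carbons long (undecane).
The chain contains a C≡C triple bond, so the unsaturation ending is -yne.
The numbering direction is chosen so that numbering from this end puts the triple bond at C-2 rather than C-9.
This places the triple bond between C-2 and C-3; an ethyl group at C-5; an iodo group at C-9.
The substituents are ordered alphabetically, ignoring any di-/tri- multipliers.
The name is 5-ethyl-9-iodoundec-2-yne.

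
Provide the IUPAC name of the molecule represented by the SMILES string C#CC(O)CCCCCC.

non-1-yn-3-ol

Counting along the main chain through the –OH group and the multiple bond gives 9 carbons: the parent is nonane.
The principal characteristic group is an alcohol (–OH), named with the suffix -ol.
A C≡C triple bond in the chain gives the infix -yne-.
Choose the numbering such that numbering from this end puts the hydroxyl group at C-3 rather than C-7.
With this numbering: the hydroxyl at C-3; the triple bond between C-1 and C-2.
The name is non-1-yn-3-ol.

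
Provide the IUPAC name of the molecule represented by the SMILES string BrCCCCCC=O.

6-bromohexanal

Counting along the main chain through the –CHO group gives 6 carbons: the parent is hexane.
The highest-priority functional group is an aldehyde (terminal –CHO), so the name ends in -al.
The numbering direction is chosen so that the aldehyde carbon is C-1 by definition.
With this numbering: a bromo group at C-6.
The name is 6-bromohexanal.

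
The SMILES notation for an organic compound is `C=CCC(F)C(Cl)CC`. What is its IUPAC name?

5-chloro-4-fluorohept-1-ene

The longest carbon chain that includes the multiple bond has 7 carbons, so the parent hydride is heptane.
A C=C double bond in the chain gives the infix -ene-.
The numbering direction is chosen so that numbering from this end puts the double bond at C-1 rather than C-6.
This places the double bond between C-1 and C-2; a chloro group at C-5; a fluoro group at C-4.
Substituent prefixes are cited in alphabetical order (multiplying prefixes like di-/tri- are ignored for ordering).
The name is 5-chloro-4-fluorohept-1-ene.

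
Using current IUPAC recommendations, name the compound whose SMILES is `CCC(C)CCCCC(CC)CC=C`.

The longest carbon chain that includes the multiple bond has 11 carbons, so the parent hydride is undecane.
The chain contains a C=C double bond, so the unsaturation ending is -ene.
Number the chain so that numbering from this end puts the double bond at C-1 rather than C-10.
That gives the double bond between C-1 and C-2; an ethyl group at C-4; a methyl group at C-9.
Prefixes are listed alphabetically: ethyl, methyl.
Assembling the pieces gives 4-ethyl-9-methylundec-1-ene.

4-ethyl-9-methylundec-1-ene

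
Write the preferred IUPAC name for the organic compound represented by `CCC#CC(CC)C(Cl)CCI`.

The longest carbon chain that includes the multiple bond has 8 carbons, so the parent hydride is octane.
The chain contains a C≡C triple bond, so the unsaturation ending is -yne.
The numbering direction is chosen so that numbering from this end puts the triple bond at C-3 rather than C-5.
That gives the triple bond between C-3 and C-4; a chloro group at C-6; an ethyl group at C-5; an iodo group at C-8.
The substituents are ordered alphabetically, ignoring any di-/tri- multipliers.
Assembling the pieces gives 6-chloro-5-ethyl-8-iodooct-3-yne.

6-chloro-5-ethyl-8-iodooct-3-yne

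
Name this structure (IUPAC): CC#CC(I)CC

Counting along the main chain through the multiple bond gives 6 carbons: the parent is hexane.
There is one C≡C triple bond, indicated by the ending -yne.
The numbering direction is chosen so that numbering from this end puts the triple bond at C-2 rather than C-4.
That gives the triple bond between C-2 and C-3; an iodo group at C-4.
The name is 4-iodohex-2-yne.

4-iodohex-2-yne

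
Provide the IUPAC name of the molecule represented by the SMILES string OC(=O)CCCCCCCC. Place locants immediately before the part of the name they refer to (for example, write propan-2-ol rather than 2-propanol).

Counting along the main chain through the –COOH group gives 9 carbons: the parent is nonane.
The highest-priority functional group is a carboxylic acid (terminal –COOH), so the name ends in -oic acid.
Choose the numbering such that the carboxylic acid carbon is C-1 by definition.
Assembling the pieces gives nonanoic acid.

nonanoic acid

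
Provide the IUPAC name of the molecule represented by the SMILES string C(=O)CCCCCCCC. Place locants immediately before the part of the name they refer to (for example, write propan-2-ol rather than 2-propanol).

nonanal

Counting along the main chain through the –CHO group gives 9 carbons: the parent is nonane.
An aldehyde (terminal –CHO) is the principal characteristic group, giving the suffix -al.
Choose the numbering such that the aldehyde carbon is C-1 by definition.
The name is nonanal.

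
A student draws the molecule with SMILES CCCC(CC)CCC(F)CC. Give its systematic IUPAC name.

6-ethyl-3-fluorononane

The longest continuous carbon chain has 9 atoms, so the parent hydride is nonane.
Choose the numbering such that the substituent locant set {3,6} is lower than {4,7} at the first point of difference.
With this numbering: an ethyl group at C-6; a fluoro group at C-3.
Prefixes are listed alphabetically: ethyl, fluoro.
Putting it together: 6-ethyl-3-fluorononane.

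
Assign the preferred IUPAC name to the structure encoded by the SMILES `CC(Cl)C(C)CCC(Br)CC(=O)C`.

4-bromo-8-chloro-7-methylnonan-2-one

The longest carbon chain that includes the carbonyl has 9 carbons, so the parent hydride is nonane.
The principal characteristic group is a ketone (C=O on an internal carbon), named with the suffix -one.
The numbering direction is chosen so that numbering from this end puts the carbonyl group at C-2 rather than C-8.
That gives the carbonyl at C-2; a bromo group at C-4; a chloro group at C-8; a methyl group at C-7.
Prefixes are listed alphabetically: bromo, chloro, methyl.
Putting it together: 4-bromo-8-chloro-7-methylnonan-2-one.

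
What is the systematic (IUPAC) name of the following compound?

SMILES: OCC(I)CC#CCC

Counting along the main chain through the –OH group and the multiple bond gives 7 carbons: the parent is heptane.
The highest-priority functional group is an alcohol (–OH), so the name ends in -ol.
The chain contains a C≡C triple bond, so the unsaturation ending is -yne.
Number the chain so that numbering from this end puts the hydroxyl group at C-1 rather than C-7.
That gives the hydroxyl at C-1; the triple bond between C-4 and C-5; an iodo group at C-2.
Putting it together: 2-iodohept-4-yn-1-ol.

2-iodohept-4-yn-1-ol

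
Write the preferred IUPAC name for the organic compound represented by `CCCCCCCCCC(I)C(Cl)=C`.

2-chloro-3-iodododec-1-ene

The longest chain bearing the multiple bond is 12 carbons long (dodecane).
The chain contains a C=C double bond, so the unsaturation ending is -ene.
The numbering direction is chosen so that numbering from this end puts the double bond at C-1 rather than C-11.
This places the double bond between C-1 and C-2; a chloro group at C-2; an iodo group at C-3.
The substituents are ordered alphabetically, ignoring any di-/tri- multipliers.
Putting it together: 2-chloro-3-iodododec-1-ene.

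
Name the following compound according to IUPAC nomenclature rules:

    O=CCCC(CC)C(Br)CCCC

The longest carbon chain that includes the –CHO group has 9 carbons, so the parent hydride is nonane.
The principal characteristic group is an aldehyde (terminal –CHO), named with the suffix -al.
Number the chain so that the aldehyde carbon is C-1 by definition.
With this numbering: a bromo group at C-5; an ethyl group at C-4.
Prefixes are listed alphabetically: bromo, ethyl.
Putting it together: 5-bromo-4-ethylnonanal.

5-bromo-4-ethylnonanal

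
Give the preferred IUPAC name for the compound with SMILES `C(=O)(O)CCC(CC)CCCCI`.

The longest chain bearing the –COOH group is 8 carbons long (octane).
The highest-priority functional group is a carboxylic acid (terminal –COOH), so the name ends in -oic acid.
The numbering direction is chosen so that the carboxylic acid carbon is C-1 by definition.
With this numbering: an ethyl group at C-4; an iodo group at C-8.
Prefixes are listed alphabetically: ethyl, iodo.
Assembling the pieces gives 4-ethyl-8-iodooctanoic acid.

4-ethyl-8-iodooctanoic acid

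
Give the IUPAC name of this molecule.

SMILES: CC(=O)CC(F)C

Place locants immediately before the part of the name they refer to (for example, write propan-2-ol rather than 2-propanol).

The longest chain bearing the carbonyl is 5 carbons long (pentane).
The highest-priority functional group is a ketone (C=O on an internal carbon), so the name ends in -one.
Number the chain so that numbering from this end puts the carbonyl group at C-2 rather than C-4.
That gives the carbonyl at C-2; a fluoro group at C-4.
Putting it together: 4-fluoropentan-2-one.

4-fluoropentan-2-one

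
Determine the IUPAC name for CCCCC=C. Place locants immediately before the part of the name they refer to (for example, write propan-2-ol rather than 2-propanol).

hex-1-ene

Counting along the main chain through the multiple bond gives 6 carbons: the parent is hexane.
The chain contains a C=C double bond, so the unsaturation ending is -ene.
Choose the numbering such that numbering from this end puts the double bond at C-1 rather than C-5.
That gives the double bond between C-1 and C-2.
The name is hex-1-ene.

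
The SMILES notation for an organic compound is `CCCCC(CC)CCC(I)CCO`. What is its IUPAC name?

6-ethyl-3-iododecan-1-ol

The longest carbon chain that includes the –OH group has 10 carbons, so the parent hydride is decane.
The highest-priority functional group is an alcohol (–OH), so the name ends in -ol.
Choose the numbering such that numbering from this end puts the hydroxyl group at C-1 rather than C-10.
With this numbering: the hydroxyl at C-1; an ethyl group at C-6; an iodo group at C-3.
The substituents are ordered alphabetically, ignoring any di-/tri- multipliers.
Putting it together: 6-ethyl-3-iododecan-1-ol.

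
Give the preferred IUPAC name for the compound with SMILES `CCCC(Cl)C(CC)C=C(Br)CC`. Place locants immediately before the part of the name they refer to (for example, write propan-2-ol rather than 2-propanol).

3-bromo-6-chloro-5-ethylnon-3-ene

The longest chain bearing the multiple bond is 9 carbons long (nonane).
The chain contains a C=C double bond, so the unsaturation ending is -ene.
Choose the numbering such that numbering from this end puts the double bond at C-3 rather than C-6.
With this numbering: the double bond between C-3 and C-4; a bromo group at C-3; a chloro group at C-6; an ethyl group at C-5.
Substituent prefixes are cited in alphabetical order (multiplying prefixes like di-/tri- are ignored for ordering).
Assembling the pieces gives 3-bromo-6-chloro-5-ethylnon-3-ene.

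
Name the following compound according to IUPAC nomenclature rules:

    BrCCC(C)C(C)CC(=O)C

7-bromo-4,5-dimethylheptan-2-one

The longest chain bearing the carbonyl is 7 carbons long (heptane).
A ketone (C=O on an internal carbon) is the principal characteristic group, giving the suffix -one.
The numbering direction is chosen so that numbering from this end puts the carbonyl group at C-2 rather than C-6.
This places the carbonyl at C-2; a bromo group at C-7; methyl groups at C-4 and C-5.
Prefixes are listed alphabetically: bromo, methyl.
Assembling the pieces gives 7-bromo-4,5-dimethylheptan-2-one.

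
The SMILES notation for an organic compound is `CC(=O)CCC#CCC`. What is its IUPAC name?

oct-5-yn-2-one

The longest chain bearing the carbonyl and the multiple bond is 8 carbons long (octane).
The principal characteristic group is a ketone (C=O on an internal carbon), named with the suffix -one.
The chain contains a C≡C triple bond, so the unsaturation ending is -yne.
Number the chain so that numbering from this end puts the carbonyl group at C-2 rather than C-7.
With this numbering: the carbonyl at C-2; the triple bond between C-5 and C-6.
Assembling the pieces gives oct-5-yn-2-one.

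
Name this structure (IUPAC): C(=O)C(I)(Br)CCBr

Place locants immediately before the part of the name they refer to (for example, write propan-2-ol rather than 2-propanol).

2,4-dibromo-2-iodobutanal

The longest carbon chain that includes the –CHO group has 4 carbons, so the parent hydride is butane.
The principal characteristic group is an aldehyde (terminal –CHO), named with the suffix -al.
The numbering direction is chosen so that the aldehyde carbon is C-1 by definition.
That gives bromo groups at C-2 and C-4; an iodo group at C-2.
Substituent prefixes are cited in alphabetical order (multiplying prefixes like di-/tri- are ignored for ordering).
Assembling the pieces gives 2,4-dibromo-2-iodobutanal.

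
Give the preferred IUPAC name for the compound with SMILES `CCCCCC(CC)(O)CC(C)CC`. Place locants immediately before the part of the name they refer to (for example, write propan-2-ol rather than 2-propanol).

5-ethyl-3-methyldecan-5-ol

Counting along the main chain through the –OH group gives 10 carbons: the parent is decane.
An alcohol (–OH) is the principal characteristic group, giving the suffix -ol.
Choose the numbering such that numbering from this end puts the hydroxyl group at C-5 rather than C-6.
With this numbering: the hydroxyl at C-5; an ethyl group at C-5; a methyl group at C-3.
Substituent prefixes are cited in alphabetical order (multiplying prefixes like di-/tri- are ignored for ordering).
Assembling the pieces gives 5-ethyl-3-methyldecan-5-ol.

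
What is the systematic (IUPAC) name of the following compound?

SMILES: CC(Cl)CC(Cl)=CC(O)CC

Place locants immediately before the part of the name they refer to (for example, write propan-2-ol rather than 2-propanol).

5,7-dichlorooct-4-en-3-ol

The longest carbon chain that includes the –OH group and the multiple bond has 8 carbons, so the parent hydride is octane.
The principal characteristic group is an alcohol (–OH), named with the suffix -ol.
There is one C=C double bond, indicated by the ending -ene.
Number the chain so that numbering from this end puts the hydroxyl group at C-3 rather than C-6.
With this numbering: the hydroxyl at C-3; the double bond between C-4 and C-5; chloro groups at C-5 and C-7.
The name is 5,7-dichlorooct-4-en-3-ol.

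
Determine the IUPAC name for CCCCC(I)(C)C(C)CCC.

5-iodo-4,5-dimethylnonane

The longest carbon chain is 9 atoms: the parent is nonane.
Number the chain so that the substituent locant set {4,5,5} is lower than {5,5,6} at the first point of difference.
With this numbering: an iodo group at C-5; methyl groups at C-4 and C-5.
Prefixes are listed alphabetically: iodo, methyl.
The name is 5-iodo-4,5-dimethylnonane.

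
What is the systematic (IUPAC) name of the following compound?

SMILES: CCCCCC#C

The longest chain bearing the multiple bond is 7 carbons long (heptane).
There is one C≡C triple bond, indicated by the ending -yne.
The numbering direction is chosen so that numbering from this end puts the triple bond at C-1 rather than C-6.
With this numbering: the triple bond between C-1 and C-2.
Putting it together: hept-1-yne.

hept-1-yne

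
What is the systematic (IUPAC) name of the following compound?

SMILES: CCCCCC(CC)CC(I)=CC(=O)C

Counting along the main chain through the carbonyl and the multiple bond gives 11 carbons: the parent is undecane.
The principal characteristic group is a ketone (C=O on an internal carbon), named with the suffix -one.
There is one C=C double bond, indicated by the ending -ene.
The numbering direction is chosen so that numbering from this end puts the carbonyl group at C-2 rather than C-10.
That gives the carbonyl at C-2; the double bond between C-3 and C-4; an ethyl group at C-6; an iodo group at C-4.
The substituents are ordered alphabetically, ignoring any di-/tri- multipliers.
Putting it together: 6-ethyl-4-iodoundec-3-en-2-one.

6-ethyl-4-iodoundec-3-en-2-one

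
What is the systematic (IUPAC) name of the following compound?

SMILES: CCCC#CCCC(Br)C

The longest chain bearing the multiple bond is 9 carbons long (nonane).
A C≡C triple bond in the chain gives the infix -yne-.
The numbering direction is chosen so that numbering from this end puts the triple bond at C-4 rather than C-5.
That gives the triple bond between C-4 and C-5; a bromo group at C-8.
The name is 8-bromonon-4-yne.

8-bromonon-4-yne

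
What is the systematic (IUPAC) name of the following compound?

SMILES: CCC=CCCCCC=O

The longest carbon chain that includes the –CHO group and the multiple bond has 9 carbons, so the parent hydride is nonane.
The principal characteristic group is an aldehyde (terminal –CHO), named with the suffix -al.
A C=C double bond in the chain gives the infix -ene-.
Choose the numbering such that the aldehyde carbon is C-1 by definition.
That gives the double bond between C-6 and C-7.
Assembling the pieces gives non-6-enal.

non-6-enal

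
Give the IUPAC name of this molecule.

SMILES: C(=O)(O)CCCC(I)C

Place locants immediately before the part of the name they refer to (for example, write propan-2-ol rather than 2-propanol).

The longest chain bearing the –COOH group is 6 carbons long (hexane).
The highest-priority functional group is a carboxylic acid (terminal –COOH), so the name ends in -oic acid.
The numbering direction is chosen so that the carboxylic acid carbon is C-1 by definition.
That gives an iodo group at C-5.
Assembling the pieces gives 5-iodohexanoic acid.

5-iodohexanoic acid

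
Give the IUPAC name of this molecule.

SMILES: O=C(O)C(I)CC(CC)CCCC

4-ethyl-2-iodooctanoic acid

The longest chain bearing the –COOH group is 8 carbons long (octane).
The principal characteristic group is a carboxylic acid (terminal –COOH), named with the suffix -oic acid.
The numbering direction is chosen so that the carboxylic acid carbon is C-1 by definition.
That gives an ethyl group at C-4; an iodo group at C-2.
Substituent prefixes are cited in alphabetical order (multiplying prefixes like di-/tri- are ignored for ordering).
Assembling the pieces gives 4-ethyl-2-iodooctanoic acid.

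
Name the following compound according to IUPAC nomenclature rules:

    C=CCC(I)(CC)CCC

4-ethyl-4-iodohept-1-ene

The longest chain bearing the multiple bond is 7 carbons long (heptane).
A C=C double bond in the chain gives the infix -ene-.
The numbering direction is chosen so that numbering from this end puts the double bond at C-1 rather than C-6.
This places the double bond between C-1 and C-2; an ethyl group at C-4; an iodo group at C-4.
Prefixes are listed alphabetically: ethyl, iodo.
Putting it together: 4-ethyl-4-iodohept-1-ene.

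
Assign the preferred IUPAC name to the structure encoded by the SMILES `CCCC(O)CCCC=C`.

Counting along the main chain through the –OH group and the multiple bond gives 9 carbons: the parent is nonane.
The principal characteristic group is an alcohol (–OH), named with the suffix -ol.
There is one C=C double bond, indicated by the ending -ene.
The numbering direction is chosen so that numbering from this end puts the hydroxyl group at C-4 rather than C-6.
This places the hydroxyl at C-4; the double bond between C-8 and C-9.
The name is non-8-en-4-ol.

non-8-en-4-ol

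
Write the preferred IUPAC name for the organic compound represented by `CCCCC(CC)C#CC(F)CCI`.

6-ethyl-3-fluoro-1-iododec-4-yne

The longest chain bearing the multiple bond is 10 carbons long (decane).
A C≡C triple bond in the chain gives the infix -yne-.
Choose the numbering such that numbering from this end puts the triple bond at C-4 rather than C-6.
With this numbering: the triple bond between C-4 and C-5; an ethyl group at C-6; a fluoro group at C-3; an iodo group at C-1.
Prefixes are listed alphabetically: ethyl, fluoro, iodo.
The name is 6-ethyl-3-fluoro-1-iododec-4-yne.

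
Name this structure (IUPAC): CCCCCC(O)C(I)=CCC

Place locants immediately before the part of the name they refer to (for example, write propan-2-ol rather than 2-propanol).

The longest carbon chain that includes the –OH group and the multiple bond has 10 carbons, so the parent hydride is decane.
The principal characteristic group is an alcohol (–OH), named with the suffix -ol.
The chain contains a C=C double bond, so the unsaturation ending is -ene.
Choose the numbering such that numbering from this end puts the hydroxyl group at C-5 rather than C-6.
This places the hydroxyl at C-5; the double bond between C-3 and C-4; an iodo group at C-4.
The name is 4-iododec-3-en-5-ol.

4-iododec-3-en-5-ol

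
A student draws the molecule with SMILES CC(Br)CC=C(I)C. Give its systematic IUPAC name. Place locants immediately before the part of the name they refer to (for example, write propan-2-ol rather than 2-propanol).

5-bromo-2-iodohex-2-ene

The longest chain bearing the multiple bond is 6 carbons long (hexane).
The chain contains a C=C double bond, so the unsaturation ending is -ene.
Number the chain so that numbering from this end puts the double bond at C-2 rather than C-4.
That gives the double bond between C-2 and C-3; a bromo group at C-5; an iodo group at C-2.
Prefixes are listed alphabetically: bromo, iodo.
Putting it together: 5-bromo-2-iodohex-2-ene.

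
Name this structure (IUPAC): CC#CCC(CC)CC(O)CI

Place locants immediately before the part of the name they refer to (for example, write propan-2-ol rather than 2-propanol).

4-ethyl-1-iodooct-6-yn-2-ol

Counting along the main chain through the –OH group and the multiple bond gives 8 carbons: the parent is octane.
An alcohol (–OH) is the principal characteristic group, giving the suffix -ol.
There is one C≡C triple bond, indicated by the ending -yne.
The numbering direction is chosen so that numbering from this end puts the hydroxyl group at C-2 rather than C-7.
That gives the hydroxyl at C-2; the triple bond between C-6 and C-7; an ethyl group at C-4; an iodo group at C-1.
Prefixes are listed alphabetically: ethyl, iodo.
The name is 4-ethyl-1-iodooct-6-yn-2-ol.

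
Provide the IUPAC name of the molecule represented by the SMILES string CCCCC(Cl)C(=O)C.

3-chloroheptan-2-one

Counting along the main chain through the carbonyl gives 7 carbons: the parent is heptane.
The principal characteristic group is a ketone (C=O on an internal carbon), named with the suffix -one.
Number the chain so that numbering from this end puts the carbonyl group at C-2 rather than C-6.
This places the carbonyl at C-2; a chloro group at C-3.
Putting it together: 3-chloroheptan-2-one.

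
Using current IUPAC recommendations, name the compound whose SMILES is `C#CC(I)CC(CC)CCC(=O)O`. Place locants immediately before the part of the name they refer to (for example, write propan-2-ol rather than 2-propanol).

Counting along the main chain through the –COOH group and the multiple bond gives 8 carbons: the parent is octane.
A carboxylic acid (terminal –COOH) is the principal characteristic group, giving the suffix -oic acid.
The chain contains a C≡C triple bond, so the unsaturation ending is -yne.
Number the chain so that the carboxylic acid carbon is C-1 by definition.
That gives the triple bond between C-7 and C-8; an ethyl group at C-4; an iodo group at C-6.
Prefixes are listed alphabetically: ethyl, iodo.
Putting it together: 4-ethyl-6-iodooct-7-ynoic acid.

4-ethyl-6-iodooct-7-ynoic acid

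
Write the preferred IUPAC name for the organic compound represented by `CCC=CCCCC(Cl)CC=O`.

3-chlorodec-7-enal

The longest carbon chain that includes the –CHO group and the multiple bond has 10 carbons, so the parent hydride is decane.
The highest-priority functional group is an aldehyde (terminal –CHO), so the name ends in -al.
A C=C double bond in the chain gives the infix -ene-.
The numbering direction is chosen so that the aldehyde carbon is C-1 by definition.
That gives the double bond between C-7 and C-8; a chloro group at C-3.
Putting it together: 3-chlorodec-7-enal.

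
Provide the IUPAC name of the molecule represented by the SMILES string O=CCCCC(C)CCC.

5-methyloctanal

Counting along the main chain through the –CHO group gives 8 carbons: the parent is octane.
An aldehyde (terminal –CHO) is the principal characteristic group, giving the suffix -al.
Choose the numbering such that the aldehyde carbon is C-1 by definition.
With this numbering: a methyl group at C-5.
Putting it together: 5-methyloctanal.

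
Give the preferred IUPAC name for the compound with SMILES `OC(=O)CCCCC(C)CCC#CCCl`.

11-chloro-6-methylundec-9-ynoic acid

The longest chain bearing the –COOH group and the multiple bond is 11 carbons long (undecane).
The principal characteristic group is a carboxylic acid (terminal –COOH), named with the suffix -oic acid.
There is one C≡C triple bond, indicated by the ending -yne.
The numbering direction is chosen so that the carboxylic acid carbon is C-1 by definition.
That gives the triple bond between C-9 and C-10; a chloro group at C-11; a methyl group at C-6.
The substituents are ordered alphabetically, ignoring any di-/tri- multipliers.
Assembling the pieces gives 11-chloro-6-methylundec-9-ynoic acid.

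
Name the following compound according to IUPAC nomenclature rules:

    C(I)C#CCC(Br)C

5-bromo-1-iodohex-2-yne

Counting along the main chain through the multiple bond gives 6 carbons: the parent is hexane.
The chain contains a C≡C triple bond, so the unsaturation ending is -yne.
The numbering direction is chosen so that numbering from this end puts the triple bond at C-2 rather than C-4.
This places the triple bond between C-2 and C-3; a bromo group at C-5; an iodo group at C-1.
Prefixes are listed alphabetically: bromo, iodo.
Putting it together: 5-bromo-1-iodohex-2-yne.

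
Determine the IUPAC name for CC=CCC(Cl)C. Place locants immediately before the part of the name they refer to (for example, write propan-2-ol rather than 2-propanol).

The longest carbon chain that includes the multiple bond has 6 carbons, so the parent hydride is hexane.
The chain contains a C=C double bond, so the unsaturation ending is -ene.
The numbering direction is chosen so that numbering from this end puts the double bond at C-2 rather than C-4.
With this numbering: the double bond between C-2 and C-3; a chloro group at C-5.
Assembling the pieces gives 5-chlorohex-2-ene.

5-chlorohex-2-ene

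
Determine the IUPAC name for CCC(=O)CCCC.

heptan-3-one

Counting along the main chain through the carbonyl gives 7 carbons: the parent is heptane.
A ketone (C=O on an internal carbon) is the principal characteristic group, giving the suffix -one.
Choose the numbering such that numbering from this end puts the carbonyl group at C-3 rather than C-5.
With this numbering: the carbonyl at C-3.
Assembling the pieces gives heptan-3-one.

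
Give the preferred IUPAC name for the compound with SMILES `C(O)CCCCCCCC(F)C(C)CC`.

Counting along the main chain through the –OH group gives 12 carbons: the parent is dodecane.
An alcohol (–OH) is the principal characteristic group, giving the suffix -ol.
The numbering direction is chosen so that numbering from this end puts the hydroxyl group at C-1 rather than C-12.
This places the hydroxyl at C-1; a fluoro group at C-9; a methyl group at C-10.
The substituents are ordered alphabetically, ignoring any di-/tri- multipliers.
Assembling the pieces gives 9-fluoro-10-methyldodecan-1-ol.

9-fluoro-10-methyldodecan-1-ol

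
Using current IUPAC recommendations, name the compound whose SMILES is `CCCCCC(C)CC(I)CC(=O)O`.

3-iodo-5-methyldecanoic acid

Counting along the main chain through the –COOH group gives 10 carbons: the parent is decane.
The principal characteristic group is a carboxylic acid (terminal –COOH), named with the suffix -oic acid.
The numbering direction is chosen so that the carboxylic acid carbon is C-1 by definition.
This places an iodo group at C-3; a methyl group at C-5.
Prefixes are listed alphabetically: iodo, methyl.
Assembling the pieces gives 3-iodo-5-methyldecanoic acid.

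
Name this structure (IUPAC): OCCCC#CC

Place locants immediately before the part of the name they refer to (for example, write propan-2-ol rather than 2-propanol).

Counting along the main chain through the –OH group and the multiple bond gives 6 carbons: the parent is hexane.
An alcohol (–OH) is the principal characteristic group, giving the suffix -ol.
There is one C≡C triple bond, indicated by the ending -yne.
Number the chain so that numbering from this end puts the hydroxyl group at C-1 rather than C-6.
With this numbering: the hydroxyl at C-1; the triple bond between C-4 and C-5.
Assembling the pieces gives hex-4-yn-1-ol.

hex-4-yn-1-ol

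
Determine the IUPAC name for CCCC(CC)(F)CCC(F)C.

The longest continuous carbon chain has 8 atoms, so the parent hydride is octane.
The numbering direction is chosen so that the substituent locant set {2,5,5} is lower than {4,4,7} at the first point of difference.
That gives an ethyl group at C-5; fluoro groups at C-2 and C-5.
Substituent prefixes are cited in alphabetical order (multiplying prefixes like di-/tri- are ignored for ordering).
The name is 5-ethyl-2,5-difluorooctane.

5-ethyl-2,5-difluorooctane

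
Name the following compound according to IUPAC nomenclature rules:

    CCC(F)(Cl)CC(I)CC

3-chloro-3-fluoro-5-iodoheptane

The parent chain contains 7 carbons (heptane).
Number the chain so that the substituent locant set {3,3,5} is lower than {3,5,5} at the first point of difference.
This places a chloro group at C-3; a fluoro group at C-3; an iodo group at C-5.
The substituents are ordered alphabetically, ignoring any di-/tri- multipliers.
The name is 3-chloro-3-fluoro-5-iodoheptane.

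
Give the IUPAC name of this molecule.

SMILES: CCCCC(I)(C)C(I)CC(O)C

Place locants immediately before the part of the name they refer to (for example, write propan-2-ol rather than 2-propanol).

The longest carbon chain that includes the –OH group has 9 carbons, so the parent hydride is nonane.
The highest-priority functional group is an alcohol (–OH), so the name ends in -ol.
Choose the numbering such that numbering from this end puts the hydroxyl group at C-2 rather than C-8.
This places the hydroxyl at C-2; iodo groups at C-4 and C-5; a methyl group at C-5.
Substituent prefixes are cited in alphabetical order (multiplying prefixes like di-/tri- are ignored for ordering).
The name is 4,5-diiodo-5-methylnonan-2-ol.

4,5-diiodo-5-methylnonan-2-ol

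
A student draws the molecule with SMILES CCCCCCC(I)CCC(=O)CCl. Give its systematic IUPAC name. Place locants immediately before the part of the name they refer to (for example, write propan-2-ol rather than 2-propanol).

1-chloro-5-iodoundecan-2-one

The longest carbon chain that includes the carbonyl has 11 carbons, so the parent hydride is undecane.
A ketone (C=O on an internal carbon) is the principal characteristic group, giving the suffix -one.
Choose the numbering such that numbering from this end puts the carbonyl group at C-2 rather than C-10.
That gives the carbonyl at C-2; a chloro group at C-1; an iodo group at C-5.
Substituent prefixes are cited in alphabetical order (multiplying prefixes like di-/tri- are ignored for ordering).
Putting it together: 1-chloro-5-iodoundecan-2-one.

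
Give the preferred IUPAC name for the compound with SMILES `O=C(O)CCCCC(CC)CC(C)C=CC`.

6-ethyl-8-methylundec-9-enoic acid

Counting along the main chain through the –COOH group and the multiple bond gives 11 carbons: the parent is undecane.
A carboxylic acid (terminal –COOH) is the principal characteristic group, giving the suffix -oic acid.
A C=C double bond in the chain gives the infix -ene-.
Choose the numbering such that the carboxylic acid carbon is C-1 by definition.
That gives the double bond between C-9 and C-10; an ethyl group at C-6; a methyl group at C-8.
Substituent prefixes are cited in alphabetical order (multiplying prefixes like di-/tri- are ignored for ordering).
Assembling the pieces gives 6-ethyl-8-methylundec-9-enoic acid.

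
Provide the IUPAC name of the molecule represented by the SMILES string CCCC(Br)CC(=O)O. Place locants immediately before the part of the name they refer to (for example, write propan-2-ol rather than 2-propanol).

3-bromohexanoic acid

The longest chain bearing the –COOH group is 6 carbons long (hexane).
The highest-priority functional group is a carboxylic acid (terminal –COOH), so the name ends in -oic acid.
Choose the numbering such that the carboxylic acid carbon is C-1 by definition.
That gives a bromo group at C-3.
Putting it together: 3-bromohexanoic acid.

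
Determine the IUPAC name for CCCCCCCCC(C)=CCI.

Counting along the main chain through the multiple bond gives 11 carbons: the parent is undecane.
The chain contains a C=C double bond, so the unsaturation ending is -ene.
Number the chain so that numbering from this end puts the double bond at C-2 rather than C-9.
With this numbering: the double bond between C-2 and C-3; an iodo group at C-1; a methyl group at C-3.
Substituent prefixes are cited in alphabetical order (multiplying prefixes like di-/tri- are ignored for ordering).
The name is 1-iodo-3-methylundec-2-ene.

1-iodo-3-methylundec-2-ene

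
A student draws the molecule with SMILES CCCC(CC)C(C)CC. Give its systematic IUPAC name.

The longest continuous carbon chain has 7 atoms, so the parent hydride is heptane.
Number the chain so that the substituent locant set {3,4} is lower than {4,5} at the first point of difference.
This places an ethyl group at C-4; a methyl group at C-3.
Prefixes are listed alphabetically: ethyl, methyl.
The name is 4-ethyl-3-methylheptane.

4-ethyl-3-methylheptane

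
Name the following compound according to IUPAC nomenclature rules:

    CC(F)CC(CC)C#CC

4-ethyl-6-fluorohept-2-yne

The longest carbon chain that includes the multiple bond has 7 carbons, so the parent hydride is heptane.
A C≡C triple bond in the chain gives the infix -yne-.
The numbering direction is chosen so that numbering from this end puts the triple bond at C-2 rather than C-5.
This places the triple bond between C-2 and C-3; an ethyl group at C-4; a fluoro group at C-6.
Prefixes are listed alphabetically: ethyl, fluoro.
The name is 4-ethyl-6-fluorohept-2-yne.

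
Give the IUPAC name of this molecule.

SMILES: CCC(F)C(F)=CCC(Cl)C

Counting along the main chain through the multiple bond gives 8 carbons: the parent is octane.
The chain contains a C=C double bond, so the unsaturation ending is -ene.
The numbering direction is chosen so that the substituent locant set {2,5,6} is lower than {3,4,7} at the first point of difference.
That gives the double bond between C-4 and C-5; a chloro group at C-2; fluoro groups at C-5 and C-6.
Substituent prefixes are cited in alphabetical order (multiplying prefixes like di-/tri- are ignored for ordering).
Putting it together: 2-chloro-5,6-difluorooct-4-ene.

2-chloro-5,6-difluorooct-4-ene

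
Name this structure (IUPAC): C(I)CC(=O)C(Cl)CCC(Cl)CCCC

4,7-dichloro-1-iodoundecan-3-one

The longest chain bearing the carbonyl is 11 carbons long (undecane).
The highest-priority functional group is a ketone (C=O on an internal carbon), so the name ends in -one.
Choose the numbering such that numbering from this end puts the carbonyl group at C-3 rather than C-9.
That gives the carbonyl at C-3; chloro groups at C-4 and C-7; an iodo group at C-1.
Prefixes are listed alphabetically: chloro, iodo.
Putting it together: 4,7-dichloro-1-iodoundecan-3-one.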